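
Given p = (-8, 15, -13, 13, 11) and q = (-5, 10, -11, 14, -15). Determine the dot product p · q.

p · q = (-8)·(-5) + 15·10 + (-13)·(-11) + 13·14 + 11·(-15) = 40 + 150 + 143 + 182 - 165 = 350

350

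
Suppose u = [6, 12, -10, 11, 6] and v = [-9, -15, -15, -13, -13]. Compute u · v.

u · v = 6·(-9) + 12·(-15) + (-10)·(-15) + 11·(-13) + 6·(-13) = -54 - 180 + 150 - 143 - 78 = -305

-305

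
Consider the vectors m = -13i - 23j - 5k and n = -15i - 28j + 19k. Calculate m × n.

(-577, 322, 19)

i: (-23)·19 - (-5)·(-28) = -437 - 140 = -577
j: (-5)·(-15) - (-13)·19 = 75 - (-247) = 322
k: (-13)·(-28) - (-23)·(-15) = 364 - 345 = 19
m × n = (-577, 322, 19)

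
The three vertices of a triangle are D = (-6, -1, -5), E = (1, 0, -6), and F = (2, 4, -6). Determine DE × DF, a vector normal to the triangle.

(4, -1, 27)

DE = (7, 1, -1)
DF = (8, 5, -1)
i: 1·(-1) - (-1)·5 = -1 - (-5) = 4
j: (-1)·8 - 7·(-1) = -8 - (-7) = -1
k: 7·5 - 1·8 = 35 - 8 = 27
DE × DF = (4, -1, 27)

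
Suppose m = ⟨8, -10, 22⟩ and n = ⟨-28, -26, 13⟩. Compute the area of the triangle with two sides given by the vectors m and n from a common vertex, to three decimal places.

487.829

i: (-10)·13 - 22·(-26) = -130 - (-572) = 442
j: 22·(-28) - 8·13 = -616 - 104 = -720
k: 8·(-26) - (-10)·(-28) = -208 - 280 = -488
m × n = (442, -720, -488)
|m × n| = √(442² + (-720)² + (-488)²) = √951908 ≈ 975.6577
area = ½ · 975.6577 ≈ 487.829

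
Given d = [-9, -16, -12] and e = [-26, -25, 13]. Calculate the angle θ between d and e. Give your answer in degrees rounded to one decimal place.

d · e = (-9)·(-26) + (-16)·(-25) + (-12)·13 = 234 + 400 - 156 = 478
|d|² = 81 + 256 + 144 = 481,  |d| = √481 ≈ 21.931712
|e|² = 676 + 625 + 169 = 1470,  |e| = √1470 ≈ 38.340579
cos θ = 478 / (21.931712 · 38.340579) ≈ 0.56846
θ = arccos(0.56846) ≈ 55.4°

55.4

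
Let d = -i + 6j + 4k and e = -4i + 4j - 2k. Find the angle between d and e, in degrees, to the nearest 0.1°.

d · e = (-1)·(-4) + 6·4 + 4·(-2) = 4 + 24 - 8 = 20
|d|² = 1 + 36 + 16 = 53,  |d| = √53 ≈ 7.280110
|e|² = 16 + 16 + 4 = 36,  |e| = √36 ≈ 6.000000
cos θ = 20 / (7.280110 · 6.000000) ≈ 0.45787
θ = arccos(0.45787) ≈ 62.8°

62.8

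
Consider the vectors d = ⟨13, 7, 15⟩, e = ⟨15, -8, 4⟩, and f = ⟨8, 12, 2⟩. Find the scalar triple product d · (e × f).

e × f:
i: (-8)·2 - 4·12 = -16 - 48 = -64
j: 4·8 - 15·2 = 32 - 30 = 2
k: 15·12 - (-8)·8 = 180 - (-64) = 244
e × f = (-64, 2, 244)
d · (e × f) = 13·(-64) + 7·2 + 15·244 = -832 + 14 + 3660 = 2842

2842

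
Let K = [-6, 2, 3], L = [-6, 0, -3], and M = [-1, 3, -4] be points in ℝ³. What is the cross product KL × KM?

KL = (0, -2, -6)
KM = (5, 1, -7)
i: (-2)·(-7) - (-6)·1 = 14 - (-6) = 20
j: (-6)·5 - 0·(-7) = -30 - 0 = -30
k: 0·1 - (-2)·5 = 0 - (-10) = 10
KL × KM = (20, -30, 10)

(20, -30, 10)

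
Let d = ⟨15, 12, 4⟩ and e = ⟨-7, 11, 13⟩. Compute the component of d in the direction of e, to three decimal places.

4.291

d · e = 15·(-7) + 12·11 + 4·13 = -105 + 132 + 52 = 79
|e| = √(49 + 121 + 169) = √339 ≈ 18.4120
comp_e d = 79 / √339 ≈ 4.291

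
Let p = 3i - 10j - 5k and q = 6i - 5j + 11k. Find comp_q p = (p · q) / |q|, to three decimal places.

0.964

p · q = 3·6 + (-10)·(-5) + (-5)·11 = 18 + 50 - 55 = 13
|q| = √(36 + 25 + 121) = √182 ≈ 13.4907
comp_q p = 13 / √182 ≈ 0.964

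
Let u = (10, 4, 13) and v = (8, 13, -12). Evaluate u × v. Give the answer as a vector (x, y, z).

i: 4·(-12) - 13·13 = -48 - 169 = -217
j: 13·8 - 10·(-12) = 104 - (-120) = 224
k: 10·13 - 4·8 = 130 - 32 = 98
u × v = (-217, 224, 98)

(-217, 224, 98)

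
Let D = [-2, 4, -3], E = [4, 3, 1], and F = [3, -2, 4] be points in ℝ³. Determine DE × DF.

DE = (6, -1, 4)
DF = (5, -6, 7)
i: (-1)·7 - 4·(-6) = -7 - (-24) = 17
j: 4·5 - 6·7 = 20 - 42 = -22
k: 6·(-6) - (-1)·5 = -36 - (-5) = -31
DE × DF = (17, -22, -31)

(17, -22, -31)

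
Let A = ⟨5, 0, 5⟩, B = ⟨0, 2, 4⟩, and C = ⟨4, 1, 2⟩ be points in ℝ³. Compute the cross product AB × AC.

AB = (-5, 2, -1)
AC = (-1, 1, -3)
i: 2·(-3) - (-1)·1 = -6 - (-1) = -5
j: (-1)·(-1) - (-5)·(-3) = 1 - 15 = -14
k: (-5)·1 - 2·(-1) = -5 - (-2) = -3
AB × AC = (-5, -14, -3)

(-5, -14, -3)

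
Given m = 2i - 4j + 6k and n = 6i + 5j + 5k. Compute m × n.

i: (-4)·5 - 6·5 = -20 - 30 = -50
j: 6·6 - 2·5 = 36 - 10 = 26
k: 2·5 - (-4)·6 = 10 - (-24) = 34
m × n = (-50, 26, 34)

(-50, 26, 34)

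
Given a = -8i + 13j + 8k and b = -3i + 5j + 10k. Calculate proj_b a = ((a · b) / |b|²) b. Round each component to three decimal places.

a · b = (-8)·(-3) + 13·5 + 8·10 = 24 + 65 + 80 = 169
|b|² = 9 + 25 + 100 = 134
proj_b a = (169/134) · (-3, 5, 10) ≈ (-3.784, 6.306, 12.612)

(-3.784, 6.306, 12.612)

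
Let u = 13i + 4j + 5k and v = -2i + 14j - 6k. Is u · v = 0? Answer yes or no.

yes

u · v = 13·(-2) + 4·14 + 5·(-6) = -26 + 56 - 30 = 0
Zero, so the vectors are orthogonal.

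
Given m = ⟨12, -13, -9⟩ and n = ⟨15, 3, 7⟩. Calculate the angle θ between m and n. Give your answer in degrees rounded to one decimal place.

76.5

m · n = 12·15 + (-13)·3 + (-9)·7 = 180 - 39 - 63 = 78
|m|² = 144 + 169 + 81 = 394,  |m| = √394 ≈ 19.849433
|n|² = 225 + 9 + 49 = 283,  |n| = √283 ≈ 16.822604
cos θ = 78 / (19.849433 · 16.822604) ≈ 0.23359
θ = arccos(0.23359) ≈ 76.5°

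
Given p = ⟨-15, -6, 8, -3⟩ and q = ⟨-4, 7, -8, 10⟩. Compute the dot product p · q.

p · q = (-15)·(-4) + (-6)·7 + 8·(-8) + (-3)·10 = 60 - 42 - 64 - 30 = -76

-76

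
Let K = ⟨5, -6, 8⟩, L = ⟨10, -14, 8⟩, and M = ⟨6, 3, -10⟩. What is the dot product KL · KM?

-67

KL = L − K = (5, -8, 0)
KM = M − K = (1, 9, -18)
KL · KM = 5·1 + (-8)·9 + 0·(-18) = 5 - 72 + 0 = -67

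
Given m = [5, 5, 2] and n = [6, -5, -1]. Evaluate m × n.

i: 5·(-1) - 2·(-5) = -5 - (-10) = 5
j: 2·6 - 5·(-1) = 12 - (-5) = 17
k: 5·(-5) - 5·6 = -25 - 30 = -55
m × n = (5, 17, -55)

(5, 17, -55)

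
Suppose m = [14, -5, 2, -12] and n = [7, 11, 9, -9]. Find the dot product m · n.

m · n = 14·7 + (-5)·11 + 2·9 + (-12)·(-9) = 98 - 55 + 18 + 108 = 169

169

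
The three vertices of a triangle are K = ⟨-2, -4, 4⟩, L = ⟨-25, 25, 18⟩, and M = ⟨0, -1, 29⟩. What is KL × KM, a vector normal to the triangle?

(683, 603, -127)

KL = (-23, 29, 14)
KM = (2, 3, 25)
i: 29·25 - 14·3 = 725 - 42 = 683
j: 14·2 - (-23)·25 = 28 - (-575) = 603
k: (-23)·3 - 29·2 = -69 - 58 = -127
KL × KM = (683, 603, -127)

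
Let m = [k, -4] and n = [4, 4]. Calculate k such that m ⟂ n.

4

m · n = k·4 + (-4)·4 = -16 + 4k
Set equal to 0: 4k = 16, so k = 4.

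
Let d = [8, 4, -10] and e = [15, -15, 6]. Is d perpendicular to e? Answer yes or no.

yes

d · e = 8·15 + 4·(-15) + (-10)·6 = 120 - 60 - 60 = 0
Zero, so the vectors are orthogonal.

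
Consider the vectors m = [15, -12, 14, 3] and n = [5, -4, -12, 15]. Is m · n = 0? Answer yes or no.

yes

m · n = 15·5 + (-12)·(-4) + 14·(-12) + 3·15 = 75 + 48 - 168 + 45 = 0
Zero, so the vectors are orthogonal.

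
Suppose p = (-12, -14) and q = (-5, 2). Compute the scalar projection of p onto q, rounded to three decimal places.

p · q = (-12)·(-5) + (-14)·2 = 60 - 28 = 32
|q| = √(25 + 4) = √29 ≈ 5.3852
comp_q p = 32 / √29 ≈ 5.942

5.942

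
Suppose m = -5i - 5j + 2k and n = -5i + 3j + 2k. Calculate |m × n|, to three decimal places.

i: (-5)·2 - 2·3 = -10 - 6 = -16
j: 2·(-5) - (-5)·2 = -10 - (-10) = 0
k: (-5)·3 - (-5)·(-5) = -15 - 25 = -40
m × n = (-16, 0, -40)
|m × n| = √((-16)² + 0² + (-40)²) = √1856 ≈ 43.0813

43.081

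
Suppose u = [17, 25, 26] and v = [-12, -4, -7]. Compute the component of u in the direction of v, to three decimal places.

-33.617

u · v = 17·(-12) + 25·(-4) + 26·(-7) = -204 - 100 - 182 = -486
|v| = √(144 + 16 + 49) = √209 ≈ 14.4568
comp_v u = -486 / √209 ≈ -33.617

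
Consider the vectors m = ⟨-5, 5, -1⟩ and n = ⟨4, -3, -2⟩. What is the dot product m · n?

-33

m · n = (-5)·4 + 5·(-3) + (-1)·(-2) = -20 - 15 + 2 = -33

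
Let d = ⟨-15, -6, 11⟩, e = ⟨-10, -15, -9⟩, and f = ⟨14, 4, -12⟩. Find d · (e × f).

e × f:
i: (-15)·(-12) - (-9)·4 = 180 - (-36) = 216
j: (-9)·14 - (-10)·(-12) = -126 - 120 = -246
k: (-10)·4 - (-15)·14 = -40 - (-210) = 170
e × f = (216, -246, 170)
d · (e × f) = (-15)·216 + (-6)·(-246) + 11·170 = -3240 + 1476 + 1870 = 106

106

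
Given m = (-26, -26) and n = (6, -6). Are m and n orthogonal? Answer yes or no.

m · n = (-26)·6 + (-26)·(-6) = -156 + 156 = 0
Zero, so the vectors are orthogonal.

yes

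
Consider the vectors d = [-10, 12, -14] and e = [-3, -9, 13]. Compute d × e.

i: 12·13 - (-14)·(-9) = 156 - 126 = 30
j: (-14)·(-3) - (-10)·13 = 42 - (-130) = 172
k: (-10)·(-9) - 12·(-3) = 90 - (-36) = 126
d × e = (30, 172, 126)

(30, 172, 126)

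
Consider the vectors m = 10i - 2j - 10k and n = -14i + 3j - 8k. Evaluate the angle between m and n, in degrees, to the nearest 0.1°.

106.4

m · n = 10·(-14) + (-2)·3 + (-10)·(-8) = -140 - 6 + 80 = -66
|m|² = 100 + 4 + 100 = 204,  |m| = √204 ≈ 14.282857
|n|² = 196 + 9 + 64 = 269,  |n| = √269 ≈ 16.401219
cos θ = -66 / (14.282857 · 16.401219) ≈ -0.28174
θ = arccos(-0.28174) ≈ 106.4°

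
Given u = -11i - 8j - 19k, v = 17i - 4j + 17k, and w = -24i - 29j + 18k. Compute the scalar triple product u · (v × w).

12272

v × w:
i: (-4)·18 - 17·(-29) = -72 - (-493) = 421
j: 17·(-24) - 17·18 = -408 - 306 = -714
k: 17·(-29) - (-4)·(-24) = -493 - 96 = -589
v × w = (421, -714, -589)
u · (v × w) = (-11)·421 + (-8)·(-714) + (-19)·(-589) = -4631 + 5712 + 11191 = 12272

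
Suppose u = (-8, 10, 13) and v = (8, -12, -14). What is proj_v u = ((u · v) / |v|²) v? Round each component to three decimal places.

u · v = (-8)·8 + 10·(-12) + 13·(-14) = -64 - 120 - 182 = -366
|v|² = 64 + 144 + 196 = 404
proj_v u = (-366/404) · (8, -12, -14) ≈ (-7.248, 10.871, 12.683)

(-7.248, 10.871, 12.683)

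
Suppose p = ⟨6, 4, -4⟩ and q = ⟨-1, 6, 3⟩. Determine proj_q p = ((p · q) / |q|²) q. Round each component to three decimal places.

(-0.130, 0.783, 0.391)

p · q = 6·(-1) + 4·6 + (-4)·3 = -6 + 24 - 12 = 6
|q|² = 1 + 36 + 9 = 46
proj_q p = (6/46) · (-1, 6, 3) ≈ (-0.130, 0.783, 0.391)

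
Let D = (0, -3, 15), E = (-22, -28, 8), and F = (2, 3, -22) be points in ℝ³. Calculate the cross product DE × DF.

DE = (-22, -25, -7)
DF = (2, 6, -37)
i: (-25)·(-37) - (-7)·6 = 925 - (-42) = 967
j: (-7)·2 - (-22)·(-37) = -14 - 814 = -828
k: (-22)·6 - (-25)·2 = -132 - (-50) = -82
DE × DF = (967, -828, -82)

(967, -828, -82)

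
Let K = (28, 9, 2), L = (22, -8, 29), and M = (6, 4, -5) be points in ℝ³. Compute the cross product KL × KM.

(254, -636, -344)

KL = (-6, -17, 27)
KM = (-22, -5, -7)
i: (-17)·(-7) - 27·(-5) = 119 - (-135) = 254
j: 27·(-22) - (-6)·(-7) = -594 - 42 = -636
k: (-6)·(-5) - (-17)·(-22) = 30 - 374 = -344
KL × KM = (254, -636, -344)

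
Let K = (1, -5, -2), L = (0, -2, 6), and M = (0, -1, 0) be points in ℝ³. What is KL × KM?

KL = (-1, 3, 8)
KM = (-1, 4, 2)
i: 3·2 - 8·4 = 6 - 32 = -26
j: 8·(-1) - (-1)·2 = -8 - (-2) = -6
k: (-1)·4 - 3·(-1) = -4 - (-3) = -1
KL × KM = (-26, -6, -1)

(-26, -6, -1)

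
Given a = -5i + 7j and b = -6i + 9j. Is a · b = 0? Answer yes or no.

no

a · b = (-5)·(-6) + 7·9 = 30 + 63 = 93
Nonzero, so the vectors are not orthogonal.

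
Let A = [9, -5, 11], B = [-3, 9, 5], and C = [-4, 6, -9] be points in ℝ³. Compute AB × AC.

(-214, -162, 50)

AB = (-12, 14, -6)
AC = (-13, 11, -20)
i: 14·(-20) - (-6)·11 = -280 - (-66) = -214
j: (-6)·(-13) - (-12)·(-20) = 78 - 240 = -162
k: (-12)·11 - 14·(-13) = -132 - (-182) = 50
AB × AC = (-214, -162, 50)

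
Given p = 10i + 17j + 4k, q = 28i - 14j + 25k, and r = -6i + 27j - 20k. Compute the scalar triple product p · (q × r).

q × r:
i: (-14)·(-20) - 25·27 = 280 - 675 = -395
j: 25·(-6) - 28·(-20) = -150 - (-560) = 410
k: 28·27 - (-14)·(-6) = 756 - 84 = 672
q × r = (-395, 410, 672)
p · (q × r) = 10·(-395) + 17·410 + 4·672 = -3950 + 6970 + 2688 = 5708

5708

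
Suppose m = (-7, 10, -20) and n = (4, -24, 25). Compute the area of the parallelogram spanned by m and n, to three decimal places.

i: 10·25 - (-20)·(-24) = 250 - 480 = -230
j: (-20)·4 - (-7)·25 = -80 - (-175) = 95
k: (-7)·(-24) - 10·4 = 168 - 40 = 128
m × n = (-230, 95, 128)
|m × n| = √((-230)² + 95² + 128²) = √78309 ≈ 279.8375

279.837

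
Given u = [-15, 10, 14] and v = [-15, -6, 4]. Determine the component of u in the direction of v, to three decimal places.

u · v = (-15)·(-15) + 10·(-6) + 14·4 = 225 - 60 + 56 = 221
|v| = √(225 + 36 + 16) = √277 ≈ 16.6433
comp_v u = 221 / √277 ≈ 13.279

13.279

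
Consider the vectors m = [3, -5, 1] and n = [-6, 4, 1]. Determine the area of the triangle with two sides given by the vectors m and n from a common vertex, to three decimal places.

i: (-5)·1 - 1·4 = -5 - 4 = -9
j: 1·(-6) - 3·1 = -6 - 3 = -9
k: 3·4 - (-5)·(-6) = 12 - 30 = -18
m × n = (-9, -9, -18)
|m × n| = √((-9)² + (-9)² + (-18)²) = √486 ≈ 22.0454
area = ½ · 22.0454 ≈ 11.023

11.023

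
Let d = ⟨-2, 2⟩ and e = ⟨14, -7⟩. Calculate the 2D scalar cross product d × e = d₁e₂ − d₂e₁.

(-2)·(-7) - 2·14 = 14 - 28 = -14

-14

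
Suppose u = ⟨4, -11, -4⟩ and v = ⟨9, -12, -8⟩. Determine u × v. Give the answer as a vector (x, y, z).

(40, -4, 51)

i: (-11)·(-8) - (-4)·(-12) = 88 - 48 = 40
j: (-4)·9 - 4·(-8) = -36 - (-32) = -4
k: 4·(-12) - (-11)·9 = -48 - (-99) = 51
u × v = (40, -4, 51)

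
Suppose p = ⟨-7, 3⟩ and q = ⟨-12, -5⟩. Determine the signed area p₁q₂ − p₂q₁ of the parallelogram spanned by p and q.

71

(-7)·(-5) - 3·(-12) = 35 - (-36) = 71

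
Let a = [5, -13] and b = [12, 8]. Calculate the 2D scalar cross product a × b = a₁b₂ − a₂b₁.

5·8 - (-13)·12 = 40 - (-156) = 196

196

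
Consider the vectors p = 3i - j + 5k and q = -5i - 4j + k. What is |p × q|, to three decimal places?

37.868

i: (-1)·1 - 5·(-4) = -1 - (-20) = 19
j: 5·(-5) - 3·1 = -25 - 3 = -28
k: 3·(-4) - (-1)·(-5) = -12 - 5 = -17
p × q = (19, -28, -17)
|p × q| = √(19² + (-28)² + (-17)²) = √1434 ≈ 37.8682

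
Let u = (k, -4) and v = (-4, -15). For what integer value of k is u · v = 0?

15

u · v = k·(-4) + (-4)·(-15) = 60 - 4k
Set equal to 0: -4k = -60, so k = 15.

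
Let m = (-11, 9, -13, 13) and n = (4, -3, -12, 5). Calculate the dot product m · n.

m · n = (-11)·4 + 9·(-3) + (-13)·(-12) + 13·5 = -44 - 27 + 156 + 65 = 150

150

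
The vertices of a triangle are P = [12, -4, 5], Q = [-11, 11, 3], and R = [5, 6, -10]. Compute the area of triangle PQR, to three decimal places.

PQ = (-23, 15, -2),  PR = (-7, 10, -15)
i: 15·(-15) - (-2)·10 = -225 - (-20) = -205
j: (-2)·(-7) - (-23)·(-15) = 14 - 345 = -331
k: (-23)·10 - 15·(-7) = -230 - (-105) = -125
PQ × PR = (-205, -331, -125)
|PQ × PR| = √167211 ≈ 408.9144
area = ½ · 408.9144 ≈ 204.457

204.457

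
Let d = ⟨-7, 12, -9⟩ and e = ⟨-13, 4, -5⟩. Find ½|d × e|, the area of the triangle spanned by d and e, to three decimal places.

76.948

i: 12·(-5) - (-9)·4 = -60 - (-36) = -24
j: (-9)·(-13) - (-7)·(-5) = 117 - 35 = 82
k: (-7)·4 - 12·(-13) = -28 - (-156) = 128
d × e = (-24, 82, 128)
|d × e| = √((-24)² + 82² + 128²) = √23684 ≈ 153.8961
area = ½ · 153.8961 ≈ 76.948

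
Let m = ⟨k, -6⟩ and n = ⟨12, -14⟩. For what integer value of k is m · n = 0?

-7

m · n = k·12 + (-6)·(-14) = 84 + 12k
Set equal to 0: 12k = -84, so k = -7.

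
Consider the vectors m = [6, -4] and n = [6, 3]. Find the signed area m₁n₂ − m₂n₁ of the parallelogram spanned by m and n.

6·3 - (-4)·6 = 18 - (-24) = 42

42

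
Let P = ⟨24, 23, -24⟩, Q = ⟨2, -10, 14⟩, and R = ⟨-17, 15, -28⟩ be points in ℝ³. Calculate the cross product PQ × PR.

(436, -1646, -1177)

PQ = (-22, -33, 38)
PR = (-41, -8, -4)
i: (-33)·(-4) - 38·(-8) = 132 - (-304) = 436
j: 38·(-41) - (-22)·(-4) = -1558 - 88 = -1646
k: (-22)·(-8) - (-33)·(-41) = 176 - 1353 = -1177
PQ × PR = (436, -1646, -1177)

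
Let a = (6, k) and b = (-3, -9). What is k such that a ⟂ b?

a · b = 6·(-3) + k·(-9) = -18 - 9k
Set equal to 0: -9k = 18, so k = -2.

-2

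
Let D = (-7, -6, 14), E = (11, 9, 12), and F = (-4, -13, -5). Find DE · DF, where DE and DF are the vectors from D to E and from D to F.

-13

DE = E − D = (18, 15, -2)
DF = F − D = (3, -7, -19)
DE · DF = 18·3 + 15·(-7) + (-2)·(-19) = 54 - 105 + 38 = -13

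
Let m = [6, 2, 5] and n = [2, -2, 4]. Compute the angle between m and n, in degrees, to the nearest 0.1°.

44.9

m · n = 6·2 + 2·(-2) + 5·4 = 12 - 4 + 20 = 28
|m|² = 36 + 4 + 25 = 65,  |m| = √65 ≈ 8.062258
|n|² = 4 + 4 + 16 = 24,  |n| = √24 ≈ 4.898979
cos θ = 28 / (8.062258 · 4.898979) ≈ 0.70892
θ = arccos(0.70892) ≈ 44.9°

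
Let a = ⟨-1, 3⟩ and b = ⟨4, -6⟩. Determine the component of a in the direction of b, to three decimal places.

-3.051

a · b = (-1)·4 + 3·(-6) = -4 - 18 = -22
|b| = √(16 + 36) = √52 ≈ 7.2111
comp_b a = -22 / √52 ≈ -3.051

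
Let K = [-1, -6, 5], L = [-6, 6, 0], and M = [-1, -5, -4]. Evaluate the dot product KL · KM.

57

KL = L − K = (-5, 12, -5)
KM = M − K = (0, 1, -9)
KL · KM = (-5)·0 + 12·1 + (-5)·(-9) = 0 + 12 + 45 = 57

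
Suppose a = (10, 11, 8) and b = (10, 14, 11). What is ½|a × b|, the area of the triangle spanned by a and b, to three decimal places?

21.685

i: 11·11 - 8·14 = 121 - 112 = 9
j: 8·10 - 10·11 = 80 - 110 = -30
k: 10·14 - 11·10 = 140 - 110 = 30
a × b = (9, -30, 30)
|a × b| = √(9² + (-30)² + 30²) = √1881 ≈ 43.3705
area = ½ · 43.3705 ≈ 21.685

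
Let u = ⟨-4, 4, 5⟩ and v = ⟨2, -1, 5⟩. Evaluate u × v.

i: 4·5 - 5·(-1) = 20 - (-5) = 25
j: 5·2 - (-4)·5 = 10 - (-20) = 30
k: (-4)·(-1) - 4·2 = 4 - 8 = -4
u × v = (25, 30, -4)

(25, 30, -4)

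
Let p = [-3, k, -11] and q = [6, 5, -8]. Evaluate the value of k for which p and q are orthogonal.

p · q = (-3)·6 + k·5 + (-11)·(-8) = 70 + 5k
Set equal to 0: 5k = -70, so k = -14.

-14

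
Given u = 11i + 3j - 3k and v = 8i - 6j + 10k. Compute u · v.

u · v = 11·8 + 3·(-6) + (-3)·10 = 88 - 18 - 30 = 40

40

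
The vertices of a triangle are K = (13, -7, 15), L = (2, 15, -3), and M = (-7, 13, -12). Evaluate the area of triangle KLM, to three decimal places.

163.650

KL = (-11, 22, -18),  KM = (-20, 20, -27)
i: 22·(-27) - (-18)·20 = -594 - (-360) = -234
j: (-18)·(-20) - (-11)·(-27) = 360 - 297 = 63
k: (-11)·20 - 22·(-20) = -220 - (-440) = 220
KL × KM = (-234, 63, 220)
|KL × KM| = √107125 ≈ 327.2996
area = ½ · 327.2996 ≈ 163.650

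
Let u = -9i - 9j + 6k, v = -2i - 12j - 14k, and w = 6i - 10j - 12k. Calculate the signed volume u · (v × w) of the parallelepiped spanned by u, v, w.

1488

v × w:
i: (-12)·(-12) - (-14)·(-10) = 144 - 140 = 4
j: (-14)·6 - (-2)·(-12) = -84 - 24 = -108
k: (-2)·(-10) - (-12)·6 = 20 - (-72) = 92
v × w = (4, -108, 92)
u · (v × w) = (-9)·4 + (-9)·(-108) + 6·92 = -36 + 972 + 552 = 1488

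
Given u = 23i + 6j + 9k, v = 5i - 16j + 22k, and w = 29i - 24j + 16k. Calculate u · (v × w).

12700

v × w:
i: (-16)·16 - 22·(-24) = -256 - (-528) = 272
j: 22·29 - 5·16 = 638 - 80 = 558
k: 5·(-24) - (-16)·29 = -120 - (-464) = 344
v × w = (272, 558, 344)
u · (v × w) = 23·272 + 6·558 + 9·344 = 6256 + 3348 + 3096 = 12700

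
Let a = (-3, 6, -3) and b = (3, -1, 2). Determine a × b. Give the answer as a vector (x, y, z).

i: 6·2 - (-3)·(-1) = 12 - 3 = 9
j: (-3)·3 - (-3)·2 = -9 - (-6) = -3
k: (-3)·(-1) - 6·3 = 3 - 18 = -15
a × b = (9, -3, -15)

(9, -3, -15)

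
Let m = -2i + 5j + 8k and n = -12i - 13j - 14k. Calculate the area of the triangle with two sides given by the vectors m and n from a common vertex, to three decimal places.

77.343

i: 5·(-14) - 8·(-13) = -70 - (-104) = 34
j: 8·(-12) - (-2)·(-14) = -96 - 28 = -124
k: (-2)·(-13) - 5·(-12) = 26 - (-60) = 86
m × n = (34, -124, 86)
|m × n| = √(34² + (-124)² + 86²) = √23928 ≈ 154.6868
area = ½ · 154.6868 ≈ 77.343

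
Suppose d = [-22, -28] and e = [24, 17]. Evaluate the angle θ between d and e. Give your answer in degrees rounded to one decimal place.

163.5

d · e = (-22)·24 + (-28)·17 = -528 - 476 = -1004
|d|² = 484 + 784 = 1268,  |d| = √1268 ≈ 35.608988
|e|² = 576 + 289 = 865,  |e| = √865 ≈ 29.410882
cos θ = -1004 / (35.608988 · 29.410882) ≈ -0.95866
θ = arccos(-0.95866) ≈ 163.5°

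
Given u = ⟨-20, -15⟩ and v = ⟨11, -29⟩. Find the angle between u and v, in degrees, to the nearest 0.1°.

u · v = (-20)·11 + (-15)·(-29) = -220 + 435 = 215
|u|² = 400 + 225 = 625,  |u| = √625 ≈ 25.000000
|v|² = 121 + 841 = 962,  |v| = √962 ≈ 31.016125
cos θ = 215 / (25.000000 · 31.016125) ≈ 0.27728
θ = arccos(0.27728) ≈ 73.9°

73.9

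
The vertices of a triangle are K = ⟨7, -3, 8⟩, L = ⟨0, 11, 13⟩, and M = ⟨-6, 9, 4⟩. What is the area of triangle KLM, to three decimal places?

89.035

KL = (-7, 14, 5),  KM = (-13, 12, -4)
i: 14·(-4) - 5·12 = -56 - 60 = -116
j: 5·(-13) - (-7)·(-4) = -65 - 28 = -93
k: (-7)·12 - 14·(-13) = -84 - (-182) = 98
KL × KM = (-116, -93, 98)
|KL × KM| = √31709 ≈ 178.0702
area = ½ · 178.0702 ≈ 89.035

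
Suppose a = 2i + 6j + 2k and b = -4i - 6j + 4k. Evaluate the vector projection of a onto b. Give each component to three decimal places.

a · b = 2·(-4) + 6·(-6) + 2·4 = -8 - 36 + 8 = -36
|b|² = 16 + 36 + 16 = 68
proj_b a = (-36/68) · (-4, -6, 4) ≈ (2.118, 3.176, -2.118)

(2.118, 3.176, -2.118)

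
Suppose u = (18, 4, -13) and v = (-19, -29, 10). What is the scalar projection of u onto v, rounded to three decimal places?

-16.296

u · v = 18·(-19) + 4·(-29) + (-13)·10 = -342 - 116 - 130 = -588
|v| = √(361 + 841 + 100) = √1302 ≈ 36.0832
comp_v u = -588 / √1302 ≈ -16.296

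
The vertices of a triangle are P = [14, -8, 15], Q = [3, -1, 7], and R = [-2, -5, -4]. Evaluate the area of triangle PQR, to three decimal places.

78.554

PQ = (-11, 7, -8),  PR = (-16, 3, -19)
i: 7·(-19) - (-8)·3 = -133 - (-24) = -109
j: (-8)·(-16) - (-11)·(-19) = 128 - 209 = -81
k: (-11)·3 - 7·(-16) = -33 - (-112) = 79
PQ × PR = (-109, -81, 79)
|PQ × PR| = √24683 ≈ 157.1082
area = ½ · 157.1082 ≈ 78.554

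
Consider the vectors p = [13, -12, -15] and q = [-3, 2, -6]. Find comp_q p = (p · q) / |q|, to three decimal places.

p · q = 13·(-3) + (-12)·2 + (-15)·(-6) = -39 - 24 + 90 = 27
|q| = √(9 + 4 + 36) = √49 ≈ 7.0000
comp_q p = 27 / √49 ≈ 3.857

3.857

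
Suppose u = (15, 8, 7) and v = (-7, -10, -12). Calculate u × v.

i: 8·(-12) - 7·(-10) = -96 - (-70) = -26
j: 7·(-7) - 15·(-12) = -49 - (-180) = 131
k: 15·(-10) - 8·(-7) = -150 - (-56) = -94
u × v = (-26, 131, -94)

(-26, 131, -94)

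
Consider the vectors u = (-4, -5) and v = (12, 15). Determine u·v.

-123

u · v = (-4)·12 + (-5)·15 = -48 - 75 = -123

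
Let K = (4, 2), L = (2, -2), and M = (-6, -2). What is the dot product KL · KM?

KL = L − K = (-2, -4)
KM = M − K = (-10, -4)
KL · KM = (-2)·(-10) + (-4)·(-4) = 20 + 16 = 36

36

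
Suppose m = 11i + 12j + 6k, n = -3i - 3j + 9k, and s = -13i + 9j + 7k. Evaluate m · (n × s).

n × s:
i: (-3)·7 - 9·9 = -21 - 81 = -102
j: 9·(-13) - (-3)·7 = -117 - (-21) = -96
k: (-3)·9 - (-3)·(-13) = -27 - 39 = -66
n × s = (-102, -96, -66)
m · (n × s) = 11·(-102) + 12·(-96) + 6·(-66) = -1122 - 1152 - 396 = -2670

-2670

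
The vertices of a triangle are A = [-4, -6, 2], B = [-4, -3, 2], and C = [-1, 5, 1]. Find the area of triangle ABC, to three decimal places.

AB = (0, 3, 0),  AC = (3, 11, -1)
i: 3·(-1) - 0·11 = -3 - 0 = -3
j: 0·3 - 0·(-1) = 0 - 0 = 0
k: 0·11 - 3·3 = 0 - 9 = -9
AB × AC = (-3, 0, -9)
|AB × AC| = √90 ≈ 9.4868
area = ½ · 9.4868 ≈ 4.743

4.743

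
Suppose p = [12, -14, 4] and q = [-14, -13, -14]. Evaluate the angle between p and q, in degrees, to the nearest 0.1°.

95.4

p · q = 12·(-14) + (-14)·(-13) + 4·(-14) = -168 + 182 - 56 = -42
|p|² = 144 + 196 + 16 = 356,  |p| = √356 ≈ 18.867962
|q|² = 196 + 169 + 196 = 561,  |q| = √561 ≈ 23.685439
cos θ = -42 / (18.867962 · 23.685439) ≈ -0.09398
θ = arccos(-0.09398) ≈ 95.4°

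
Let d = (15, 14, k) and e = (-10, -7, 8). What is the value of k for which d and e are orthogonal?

d · e = 15·(-10) + 14·(-7) + k·8 = -248 + 8k
Set equal to 0: 8k = 248, so k = 31.

31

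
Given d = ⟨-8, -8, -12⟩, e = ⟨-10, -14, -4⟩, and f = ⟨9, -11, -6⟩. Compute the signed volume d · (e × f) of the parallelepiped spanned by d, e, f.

e × f:
i: (-14)·(-6) - (-4)·(-11) = 84 - 44 = 40
j: (-4)·9 - (-10)·(-6) = -36 - 60 = -96
k: (-10)·(-11) - (-14)·9 = 110 - (-126) = 236
e × f = (40, -96, 236)
d · (e × f) = (-8)·40 + (-8)·(-96) + (-12)·236 = -320 + 768 - 2832 = -2384

-2384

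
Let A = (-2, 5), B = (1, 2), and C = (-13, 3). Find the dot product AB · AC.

-27

AB = B − A = (3, -3)
AC = C − A = (-11, -2)
AB · AC = 3·(-11) + (-3)·(-2) = -33 + 6 = -27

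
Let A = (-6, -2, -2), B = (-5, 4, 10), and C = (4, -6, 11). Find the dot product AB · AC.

142

AB = B − A = (1, 6, 12)
AC = C − A = (10, -4, 13)
AB · AC = 1·10 + 6·(-4) + 12·13 = 10 - 24 + 156 = 142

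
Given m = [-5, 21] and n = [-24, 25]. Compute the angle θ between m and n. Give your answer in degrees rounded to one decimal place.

m · n = (-5)·(-24) + 21·25 = 120 + 525 = 645
|m|² = 25 + 441 = 466,  |m| = √466 ≈ 21.587033
|n|² = 576 + 625 = 1201,  |n| = √1201 ≈ 34.655447
cos θ = 645 / (21.587033 · 34.655447) ≈ 0.86217
θ = arccos(0.86217) ≈ 30.4°

30.4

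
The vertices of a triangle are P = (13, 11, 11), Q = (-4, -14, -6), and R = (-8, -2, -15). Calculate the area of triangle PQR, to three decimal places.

266.309

PQ = (-17, -25, -17),  PR = (-21, -13, -26)
i: (-25)·(-26) - (-17)·(-13) = 650 - 221 = 429
j: (-17)·(-21) - (-17)·(-26) = 357 - 442 = -85
k: (-17)·(-13) - (-25)·(-21) = 221 - 525 = -304
PQ × PR = (429, -85, -304)
|PQ × PR| = √283682 ≈ 532.6181
area = ½ · 532.6181 ≈ 266.309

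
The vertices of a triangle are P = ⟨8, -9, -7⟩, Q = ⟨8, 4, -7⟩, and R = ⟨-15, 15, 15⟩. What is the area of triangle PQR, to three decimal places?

PQ = (0, 13, 0),  PR = (-23, 24, 22)
i: 13·22 - 0·24 = 286 - 0 = 286
j: 0·(-23) - 0·22 = 0 - 0 = 0
k: 0·24 - 13·(-23) = 0 - (-299) = 299
PQ × PR = (286, 0, 299)
|PQ × PR| = √171197 ≈ 413.7596
area = ½ · 413.7596 ≈ 206.880

206.880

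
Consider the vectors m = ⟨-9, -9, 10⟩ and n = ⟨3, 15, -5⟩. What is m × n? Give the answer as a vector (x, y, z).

i: (-9)·(-5) - 10·15 = 45 - 150 = -105
j: 10·3 - (-9)·(-5) = 30 - 45 = -15
k: (-9)·15 - (-9)·3 = -135 - (-27) = -108
m × n = (-105, -15, -108)

(-105, -15, -108)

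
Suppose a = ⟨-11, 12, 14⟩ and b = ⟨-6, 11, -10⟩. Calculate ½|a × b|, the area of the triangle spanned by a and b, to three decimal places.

169.642

i: 12·(-10) - 14·11 = -120 - 154 = -274
j: 14·(-6) - (-11)·(-10) = -84 - 110 = -194
k: (-11)·11 - 12·(-6) = -121 - (-72) = -49
a × b = (-274, -194, -49)
|a × b| = √((-274)² + (-194)² + (-49)²) = √115113 ≈ 339.2831
area = ½ · 339.2831 ≈ 169.642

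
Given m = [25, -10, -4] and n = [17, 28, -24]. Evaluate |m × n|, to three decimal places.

1078.809

i: (-10)·(-24) - (-4)·28 = 240 - (-112) = 352
j: (-4)·17 - 25·(-24) = -68 - (-600) = 532
k: 25·28 - (-10)·17 = 700 - (-170) = 870
m × n = (352, 532, 870)
|m × n| = √(352² + 532² + 870²) = √1163828 ≈ 1078.8086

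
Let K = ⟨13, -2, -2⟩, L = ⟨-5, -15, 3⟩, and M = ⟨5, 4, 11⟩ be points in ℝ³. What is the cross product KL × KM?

KL = (-18, -13, 5)
KM = (-8, 6, 13)
i: (-13)·13 - 5·6 = -169 - 30 = -199
j: 5·(-8) - (-18)·13 = -40 - (-234) = 194
k: (-18)·6 - (-13)·(-8) = -108 - 104 = -212
KL × KM = (-199, 194, -212)

(-199, 194, -212)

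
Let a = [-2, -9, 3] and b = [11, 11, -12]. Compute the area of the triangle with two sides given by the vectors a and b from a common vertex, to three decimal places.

53.933

i: (-9)·(-12) - 3·11 = 108 - 33 = 75
j: 3·11 - (-2)·(-12) = 33 - 24 = 9
k: (-2)·11 - (-9)·11 = -22 - (-99) = 77
a × b = (75, 9, 77)
|a × b| = √(75² + 9² + 77²) = √11635 ≈ 107.8657
area = ½ · 107.8657 ≈ 53.933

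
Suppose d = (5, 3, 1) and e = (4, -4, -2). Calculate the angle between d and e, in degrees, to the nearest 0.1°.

80.3

d · e = 5·4 + 3·(-4) + 1·(-2) = 20 - 12 - 2 = 6
|d|² = 25 + 9 + 1 = 35,  |d| = √35 ≈ 5.916080
|e|² = 16 + 16 + 4 = 36,  |e| = √36 ≈ 6.000000
cos θ = 6 / (5.916080 · 6.000000) ≈ 0.16903
θ = arccos(0.16903) ≈ 80.3°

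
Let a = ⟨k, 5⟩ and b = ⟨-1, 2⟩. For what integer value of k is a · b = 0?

10

a · b = k·(-1) + 5·2 = 10 - 1k
Set equal to 0: -1k = -10, so k = 10.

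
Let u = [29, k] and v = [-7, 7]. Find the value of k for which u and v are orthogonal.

29

u · v = 29·(-7) + k·7 = -203 + 7k
Set equal to 0: 7k = 203, so k = 29.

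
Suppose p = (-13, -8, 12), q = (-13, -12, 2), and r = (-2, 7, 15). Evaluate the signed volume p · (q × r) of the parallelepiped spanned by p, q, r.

q × r:
i: (-12)·15 - 2·7 = -180 - 14 = -194
j: 2·(-2) - (-13)·15 = -4 - (-195) = 191
k: (-13)·7 - (-12)·(-2) = -91 - 24 = -115
q × r = (-194, 191, -115)
p · (q × r) = (-13)·(-194) + (-8)·191 + 12·(-115) = 2522 - 1528 - 1380 = -386

-386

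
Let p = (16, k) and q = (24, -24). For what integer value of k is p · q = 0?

p · q = 16·24 + k·(-24) = 384 - 24k
Set equal to 0: -24k = -384, so k = 16.

16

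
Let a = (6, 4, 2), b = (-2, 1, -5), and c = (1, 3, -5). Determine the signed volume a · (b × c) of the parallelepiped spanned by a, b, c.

-14

b × c:
i: 1·(-5) - (-5)·3 = -5 - (-15) = 10
j: (-5)·1 - (-2)·(-5) = -5 - 10 = -15
k: (-2)·3 - 1·1 = -6 - 1 = -7
b × c = (10, -15, -7)
a · (b × c) = 6·10 + 4·(-15) + 2·(-7) = 60 - 60 - 14 = -14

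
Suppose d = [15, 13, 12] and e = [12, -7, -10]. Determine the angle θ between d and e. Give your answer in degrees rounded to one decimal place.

d · e = 15·12 + 13·(-7) + 12·(-10) = 180 - 91 - 120 = -31
|d|² = 225 + 169 + 144 = 538,  |d| = √538 ≈ 23.194827
|e|² = 144 + 49 + 100 = 293,  |e| = √293 ≈ 17.117243
cos θ = -31 / (23.194827 · 17.117243) ≈ -0.07808
θ = arccos(-0.07808) ≈ 94.5°

94.5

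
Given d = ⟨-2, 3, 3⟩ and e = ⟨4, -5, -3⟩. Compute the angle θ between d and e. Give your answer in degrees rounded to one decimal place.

164.8

d · e = (-2)·4 + 3·(-5) + 3·(-3) = -8 - 15 - 9 = -32
|d|² = 4 + 9 + 9 = 22,  |d| = √22 ≈ 4.690416
|e|² = 16 + 25 + 9 = 50,  |e| = √50 ≈ 7.071068
cos θ = -32 / (4.690416 · 7.071068) ≈ -0.96484
θ = arccos(-0.96484) ≈ 164.8°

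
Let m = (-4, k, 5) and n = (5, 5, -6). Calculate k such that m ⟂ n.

m · n = (-4)·5 + k·5 + 5·(-6) = -50 + 5k
Set equal to 0: 5k = 50, so k = 10.

10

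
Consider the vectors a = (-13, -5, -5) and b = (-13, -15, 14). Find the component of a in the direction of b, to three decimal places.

7.163

a · b = (-13)·(-13) + (-5)·(-15) + (-5)·14 = 169 + 75 - 70 = 174
|b| = √(169 + 225 + 196) = √590 ≈ 24.2899
comp_b a = 174 / √590 ≈ 7.163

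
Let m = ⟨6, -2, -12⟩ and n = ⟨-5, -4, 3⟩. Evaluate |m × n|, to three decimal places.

76.394

i: (-2)·3 - (-12)·(-4) = -6 - 48 = -54
j: (-12)·(-5) - 6·3 = 60 - 18 = 42
k: 6·(-4) - (-2)·(-5) = -24 - 10 = -34
m × n = (-54, 42, -34)
|m × n| = √((-54)² + 42² + (-34)²) = √5836 ≈ 76.3937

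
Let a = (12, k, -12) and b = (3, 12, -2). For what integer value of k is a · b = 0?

a · b = 12·3 + k·12 + (-12)·(-2) = 60 + 12k
Set equal to 0: 12k = -60, so k = -5.

-5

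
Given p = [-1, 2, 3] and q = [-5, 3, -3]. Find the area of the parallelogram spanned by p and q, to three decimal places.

24.454

i: 2·(-3) - 3·3 = -6 - 9 = -15
j: 3·(-5) - (-1)·(-3) = -15 - 3 = -18
k: (-1)·3 - 2·(-5) = -3 - (-10) = 7
p × q = (-15, -18, 7)
|p × q| = √((-15)² + (-18)² + 7²) = √598 ≈ 24.4540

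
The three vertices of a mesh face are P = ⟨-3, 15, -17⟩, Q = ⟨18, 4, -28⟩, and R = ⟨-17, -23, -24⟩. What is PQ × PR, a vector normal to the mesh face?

(-341, 301, -952)

PQ = (21, -11, -11)
PR = (-14, -38, -7)
i: (-11)·(-7) - (-11)·(-38) = 77 - 418 = -341
j: (-11)·(-14) - 21·(-7) = 154 - (-147) = 301
k: 21·(-38) - (-11)·(-14) = -798 - 154 = -952
PQ × PR = (-341, 301, -952)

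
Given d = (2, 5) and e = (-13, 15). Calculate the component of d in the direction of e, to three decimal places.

2.469

d · e = 2·(-13) + 5·15 = -26 + 75 = 49
|e| = √(169 + 225) = √394 ≈ 19.8494
comp_e d = 49 / √394 ≈ 2.469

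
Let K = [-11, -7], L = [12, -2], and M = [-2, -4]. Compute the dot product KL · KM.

KL = L − K = (23, 5)
KM = M − K = (9, 3)
KL · KM = 23·9 + 5·3 = 207 + 15 = 222

222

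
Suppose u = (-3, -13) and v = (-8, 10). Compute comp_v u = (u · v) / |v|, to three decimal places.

-8.277

u · v = (-3)·(-8) + (-13)·10 = 24 - 130 = -106
|v| = √(64 + 100) = √164 ≈ 12.8062
comp_v u = -106 / √164 ≈ -8.277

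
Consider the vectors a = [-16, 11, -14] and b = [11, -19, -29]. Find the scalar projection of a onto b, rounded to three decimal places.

0.577

a · b = (-16)·11 + 11·(-19) + (-14)·(-29) = -176 - 209 + 406 = 21
|b| = √(121 + 361 + 841) = √1323 ≈ 36.3731
comp_b a = 21 / √1323 ≈ 0.577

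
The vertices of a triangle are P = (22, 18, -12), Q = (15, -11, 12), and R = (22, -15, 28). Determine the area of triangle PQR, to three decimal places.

PQ = (-7, -29, 24),  PR = (0, -33, 40)
i: (-29)·40 - 24·(-33) = -1160 - (-792) = -368
j: 24·0 - (-7)·40 = 0 - (-280) = 280
k: (-7)·(-33) - (-29)·0 = 231 - 0 = 231
PQ × PR = (-368, 280, 231)
|PQ × PR| = √267185 ≈ 516.8994
area = ½ · 516.8994 ≈ 258.450

258.450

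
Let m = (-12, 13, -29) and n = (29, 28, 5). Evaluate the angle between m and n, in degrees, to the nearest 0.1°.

95.4

m · n = (-12)·29 + 13·28 + (-29)·5 = -348 + 364 - 145 = -129
|m|² = 144 + 169 + 841 = 1154,  |m| = √1154 ≈ 33.970576
|n|² = 841 + 784 + 25 = 1650,  |n| = √1650 ≈ 40.620192
cos θ = -129 / (33.970576 · 40.620192) ≈ -0.09349
θ = arccos(-0.09349) ≈ 95.4°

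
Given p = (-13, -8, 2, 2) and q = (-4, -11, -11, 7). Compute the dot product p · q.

p · q = (-13)·(-4) + (-8)·(-11) + 2·(-11) + 2·7 = 52 + 88 - 22 + 14 = 132

132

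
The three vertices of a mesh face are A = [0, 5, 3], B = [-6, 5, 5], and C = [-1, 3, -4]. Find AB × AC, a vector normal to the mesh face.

AB = (-6, 0, 2)
AC = (-1, -2, -7)
i: 0·(-7) - 2·(-2) = 0 - (-4) = 4
j: 2·(-1) - (-6)·(-7) = -2 - 42 = -44
k: (-6)·(-2) - 0·(-1) = 12 - 0 = 12
AB × AC = (4, -44, 12)

(4, -44, 12)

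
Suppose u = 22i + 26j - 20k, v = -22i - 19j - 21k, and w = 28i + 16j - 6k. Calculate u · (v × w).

-12420

v × w:
i: (-19)·(-6) - (-21)·16 = 114 - (-336) = 450
j: (-21)·28 - (-22)·(-6) = -588 - 132 = -720
k: (-22)·16 - (-19)·28 = -352 - (-532) = 180
v × w = (450, -720, 180)
u · (v × w) = 22·450 + 26·(-720) + (-20)·180 = 9900 - 18720 - 3600 = -12420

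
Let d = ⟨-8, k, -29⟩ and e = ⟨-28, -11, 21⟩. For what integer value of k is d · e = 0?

-35

d · e = (-8)·(-28) + k·(-11) + (-29)·21 = -385 - 11k
Set equal to 0: -11k = 385, so k = -35.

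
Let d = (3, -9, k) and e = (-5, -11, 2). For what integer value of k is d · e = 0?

-42

d · e = 3·(-5) + (-9)·(-11) + k·2 = 84 + 2k
Set equal to 0: 2k = -84, so k = -42.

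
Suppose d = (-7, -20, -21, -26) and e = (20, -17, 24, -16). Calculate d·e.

d · e = (-7)·20 + (-20)·(-17) + (-21)·24 + (-26)·(-16) = -140 + 340 - 504 + 416 = 112

112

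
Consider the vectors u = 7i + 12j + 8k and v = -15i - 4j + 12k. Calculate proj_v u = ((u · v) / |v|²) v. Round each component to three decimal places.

u · v = 7·(-15) + 12·(-4) + 8·12 = -105 - 48 + 96 = -57
|v|² = 225 + 16 + 144 = 385
proj_v u = (-57/385) · (-15, -4, 12) ≈ (2.221, 0.592, -1.777)

(2.221, 0.592, -1.777)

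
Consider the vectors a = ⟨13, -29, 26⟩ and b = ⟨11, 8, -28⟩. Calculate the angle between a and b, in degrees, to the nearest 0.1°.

a · b = 13·11 + (-29)·8 + 26·(-28) = 143 - 232 - 728 = -817
|a|² = 169 + 841 + 676 = 1686,  |a| = √1686 ≈ 41.060930
|b|² = 121 + 64 + 784 = 969,  |b| = √969 ≈ 31.128765
cos θ = -817 / (41.060930 · 31.128765) ≈ -0.63919
θ = arccos(-0.63919) ≈ 129.7°

129.7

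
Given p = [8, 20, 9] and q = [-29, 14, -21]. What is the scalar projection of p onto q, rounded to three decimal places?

-3.668

p · q = 8·(-29) + 20·14 + 9·(-21) = -232 + 280 - 189 = -141
|q| = √(841 + 196 + 441) = √1478 ≈ 38.4448
comp_q p = -141 / √1478 ≈ -3.668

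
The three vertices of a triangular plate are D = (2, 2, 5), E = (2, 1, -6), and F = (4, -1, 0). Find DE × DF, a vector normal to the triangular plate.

DE = (0, -1, -11)
DF = (2, -3, -5)
i: (-1)·(-5) - (-11)·(-3) = 5 - 33 = -28
j: (-11)·2 - 0·(-5) = -22 - 0 = -22
k: 0·(-3) - (-1)·2 = 0 - (-2) = 2
DE × DF = (-28, -22, 2)

(-28, -22, 2)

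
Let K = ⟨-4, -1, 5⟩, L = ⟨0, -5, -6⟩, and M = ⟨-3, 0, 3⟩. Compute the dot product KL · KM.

KL = L − K = (4, -4, -11)
KM = M − K = (1, 1, -2)
KL · KM = 4·1 + (-4)·1 + (-11)·(-2) = 4 - 4 + 22 = 22

22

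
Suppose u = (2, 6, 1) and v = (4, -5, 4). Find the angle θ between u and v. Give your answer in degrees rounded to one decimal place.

111.9

u · v = 2·4 + 6·(-5) + 1·4 = 8 - 30 + 4 = -18
|u|² = 4 + 36 + 1 = 41,  |u| = √41 ≈ 6.403124
|v|² = 16 + 25 + 16 = 57,  |v| = √57 ≈ 7.549834
cos θ = -18 / (6.403124 · 7.549834) ≈ -0.37234
θ = arccos(-0.37234) ≈ 111.9°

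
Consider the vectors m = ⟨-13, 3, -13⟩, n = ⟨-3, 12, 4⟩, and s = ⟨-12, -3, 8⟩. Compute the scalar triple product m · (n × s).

-3465

n × s:
i: 12·8 - 4·(-3) = 96 - (-12) = 108
j: 4·(-12) - (-3)·8 = -48 - (-24) = -24
k: (-3)·(-3) - 12·(-12) = 9 - (-144) = 153
n × s = (108, -24, 153)
m · (n × s) = (-13)·108 + 3·(-24) + (-13)·153 = -1404 - 72 - 1989 = -3465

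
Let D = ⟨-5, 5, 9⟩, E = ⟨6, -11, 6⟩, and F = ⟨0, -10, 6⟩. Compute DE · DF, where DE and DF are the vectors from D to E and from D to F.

DE = E − D = (11, -16, -3)
DF = F − D = (5, -15, -3)
DE · DF = 11·5 + (-16)·(-15) + (-3)·(-3) = 55 + 240 + 9 = 304

304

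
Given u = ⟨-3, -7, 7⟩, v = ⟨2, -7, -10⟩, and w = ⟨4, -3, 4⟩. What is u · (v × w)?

664

v × w:
i: (-7)·4 - (-10)·(-3) = -28 - 30 = -58
j: (-10)·4 - 2·4 = -40 - 8 = -48
k: 2·(-3) - (-7)·4 = -6 - (-28) = 22
v × w = (-58, -48, 22)
u · (v × w) = (-3)·(-58) + (-7)·(-48) + 7·22 = 174 + 336 + 154 = 664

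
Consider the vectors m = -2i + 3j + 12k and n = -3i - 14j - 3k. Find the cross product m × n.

(159, -42, 37)

i: 3·(-3) - 12·(-14) = -9 - (-168) = 159
j: 12·(-3) - (-2)·(-3) = -36 - 6 = -42
k: (-2)·(-14) - 3·(-3) = 28 - (-9) = 37
m × n = (159, -42, 37)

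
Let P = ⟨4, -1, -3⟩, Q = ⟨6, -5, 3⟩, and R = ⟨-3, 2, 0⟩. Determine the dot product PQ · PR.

-8

PQ = Q − P = (2, -4, 6)
PR = R − P = (-7, 3, 3)
PQ · PR = 2·(-7) + (-4)·3 + 6·3 = -14 - 12 + 18 = -8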